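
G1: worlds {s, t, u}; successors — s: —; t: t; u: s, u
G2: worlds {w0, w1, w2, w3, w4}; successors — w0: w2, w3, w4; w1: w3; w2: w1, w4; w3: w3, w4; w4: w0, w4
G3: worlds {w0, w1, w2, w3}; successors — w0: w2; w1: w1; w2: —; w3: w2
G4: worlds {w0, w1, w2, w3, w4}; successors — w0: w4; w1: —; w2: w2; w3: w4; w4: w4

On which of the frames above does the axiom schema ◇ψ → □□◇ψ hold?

The schema corresponds to a generalized confluence (Geach) condition: ∀x ∀y ∀z ((xRy ∧ xR²z) → ∃w (y = w ∧ zRw)).
G1: fails — uRs, uR²s but no w with s=w and sRw.
G2: fails — w0Rw2, w0R²w1 but no w with w2=w and w1Rw.
G3: holds.
G4: holds.

G3, G4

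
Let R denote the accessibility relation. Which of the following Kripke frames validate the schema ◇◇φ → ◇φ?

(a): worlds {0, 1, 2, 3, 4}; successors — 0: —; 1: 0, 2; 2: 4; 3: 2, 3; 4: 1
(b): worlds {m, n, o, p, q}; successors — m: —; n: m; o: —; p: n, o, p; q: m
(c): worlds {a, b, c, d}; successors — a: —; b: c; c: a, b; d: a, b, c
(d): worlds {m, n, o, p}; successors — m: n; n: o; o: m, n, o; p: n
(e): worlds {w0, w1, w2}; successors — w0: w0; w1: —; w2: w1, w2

(e)

The schema corresponds to transitivity: ∀x ∀y ∀z (Rxy ∧ Ryz → Rxz).
(a): fails — R32 and R24 but not R34.
(b): fails — Rpn and Rnm but not Rpm.
(c): fails — Rbc and Rcb but not Rbb.
(d): fails — Rpn and Rno but not Rpo.
(e): ✓.
Valid on: (e).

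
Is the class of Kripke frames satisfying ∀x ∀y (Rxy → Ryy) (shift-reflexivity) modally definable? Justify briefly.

Yes: it is shift-reflexivity, defined by the T□ schema □(□q → q).
Suppose □(□q→q) is valid. Take Rxy and set V(q)={w : Ryw}. Then at y, □q holds; since □(□q→q) at x, □q→q at y, so q at y, i.e. Ryy.

Yes — defined by □(□q → q)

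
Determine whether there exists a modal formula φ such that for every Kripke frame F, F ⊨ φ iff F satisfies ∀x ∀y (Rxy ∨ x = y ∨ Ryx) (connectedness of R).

If a class were modally definable it would be closed under disjoint unions (Goldblatt–Thomason).
Take 4 disjoint single-world reflexive frames: each is trivially connected, but their disjoint union has 4 worlds with no edge between distinct components, so it is not connected.
So the class is not modally definable.

Not modally definable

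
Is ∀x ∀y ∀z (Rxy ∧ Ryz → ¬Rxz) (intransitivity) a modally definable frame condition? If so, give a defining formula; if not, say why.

No — not modally definable

Any modally definable frame class is closed under surjective bounded morphisms.
The 3-cycle (worlds s,t,u with s→t→u→s) is intransitive. Mapping every world to a single reflexive point • is a surjective bounded morphism; the reflexive point is not intransitive (R••∧R•• but R••).
So the class is not modally definable.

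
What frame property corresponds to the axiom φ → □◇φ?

symmetry

Suppose φ→□◇φ is valid. Take Rxy and set V(φ)={x}. Then φ at x, so □◇φ at x, so ◇φ at y, so some z with Ryz has φ; z=x, i.e. Ryx.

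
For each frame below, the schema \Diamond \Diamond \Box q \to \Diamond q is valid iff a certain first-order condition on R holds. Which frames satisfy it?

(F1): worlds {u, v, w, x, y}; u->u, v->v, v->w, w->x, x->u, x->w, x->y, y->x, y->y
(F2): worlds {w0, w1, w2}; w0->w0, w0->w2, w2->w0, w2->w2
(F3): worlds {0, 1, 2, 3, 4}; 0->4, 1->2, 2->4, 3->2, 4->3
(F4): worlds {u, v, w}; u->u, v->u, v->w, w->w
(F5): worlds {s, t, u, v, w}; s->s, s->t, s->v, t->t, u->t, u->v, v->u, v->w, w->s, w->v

(F2), (F4)

The schema corresponds to a generalized confluence (Geach) condition: \forall x \forall y (x R^2 y \to \exists w (yRw \wedge xRw)).
(F1): fails — vR²w but no t with wRt and vRt.
(F2): holds.
(F3): fails — 0R²3 but no w with 3Rw and 0Rw.
(F4): holds.
(F5): fails — sR²v but no w* with vRw* and sRw*.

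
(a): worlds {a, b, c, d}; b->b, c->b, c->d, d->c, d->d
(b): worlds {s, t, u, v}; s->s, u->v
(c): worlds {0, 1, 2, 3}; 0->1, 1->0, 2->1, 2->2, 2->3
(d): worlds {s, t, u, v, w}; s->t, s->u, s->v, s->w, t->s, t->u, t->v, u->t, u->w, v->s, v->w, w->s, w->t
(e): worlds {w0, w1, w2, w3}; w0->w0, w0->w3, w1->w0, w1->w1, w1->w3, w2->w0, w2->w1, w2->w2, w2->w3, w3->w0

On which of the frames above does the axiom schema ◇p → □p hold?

(b)

Frame correspondent (Sahlqvist): ∀x ∀y ∀z (Rxy ∧ Rxz → y = z) — i.e. partial functionality.
(a): fails — c sees both b and d.
(b): holds.
(c): fails — 2 sees both 1 and 2.
(d): fails — s sees both t and u.
(e): fails — w0 sees both w0 and w3.
Valid on: (b).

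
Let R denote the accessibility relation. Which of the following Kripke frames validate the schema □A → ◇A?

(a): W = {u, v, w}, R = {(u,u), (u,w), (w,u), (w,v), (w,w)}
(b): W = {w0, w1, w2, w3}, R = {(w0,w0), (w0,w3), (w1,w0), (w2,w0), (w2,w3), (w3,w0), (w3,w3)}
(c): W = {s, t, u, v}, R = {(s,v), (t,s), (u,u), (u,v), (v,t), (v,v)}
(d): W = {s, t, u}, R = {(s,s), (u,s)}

(b), (c)

Frame correspondent (Sahlqvist): ∀x ∃y Rxy — i.e. seriality.
(a): fails — world v has no successor.
(b): condition met.
(c): condition met.
(d): fails — world t has no successor.
Valid on: (b), (c).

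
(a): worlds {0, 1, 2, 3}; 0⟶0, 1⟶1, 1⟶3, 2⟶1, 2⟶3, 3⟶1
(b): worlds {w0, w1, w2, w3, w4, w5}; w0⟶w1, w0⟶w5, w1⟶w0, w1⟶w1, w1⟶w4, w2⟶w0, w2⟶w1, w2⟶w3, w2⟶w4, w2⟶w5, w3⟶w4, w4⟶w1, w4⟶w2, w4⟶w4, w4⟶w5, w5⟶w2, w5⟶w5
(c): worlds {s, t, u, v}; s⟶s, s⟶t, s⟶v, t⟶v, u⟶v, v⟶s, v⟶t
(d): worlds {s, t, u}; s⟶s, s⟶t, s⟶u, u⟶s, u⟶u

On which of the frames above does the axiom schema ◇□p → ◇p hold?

(a), (b)

Frame correspondent (Sahlqvist): ∀x ∀y (xRy → ∃w (yRw ∧ xRw)) — i.e. a generalized confluence (Geach) condition.
(a): ✓.
(b): ✓.
(c): fails — tRv but no w with vRw and tRw.
(d): fails — sRt but no w with tRw and sRw.
Valid on: (a), (b).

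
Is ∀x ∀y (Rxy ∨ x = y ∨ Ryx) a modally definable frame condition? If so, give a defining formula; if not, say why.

No

If a class were modally definable it would be closed under disjoint unions (Goldblatt–Thomason).
Take 2 disjoint single-world reflexive frames: each is trivially connected, but their disjoint union has 2 worlds with no edge between distinct components, so it is not connected.
So the class is not modally definable.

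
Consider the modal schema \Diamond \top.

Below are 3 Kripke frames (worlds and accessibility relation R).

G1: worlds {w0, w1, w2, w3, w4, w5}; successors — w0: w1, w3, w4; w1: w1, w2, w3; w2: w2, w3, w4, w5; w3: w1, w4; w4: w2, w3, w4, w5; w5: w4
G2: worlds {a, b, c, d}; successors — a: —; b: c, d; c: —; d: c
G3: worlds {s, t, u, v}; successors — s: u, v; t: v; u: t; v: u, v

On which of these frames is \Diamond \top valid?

G1, G3

This is the axiom for seriality; its first-order frame correspondent is \forall x \exists y Rxy.
G1: ✓.
G2: fails — world a has no successor.
G3: ✓.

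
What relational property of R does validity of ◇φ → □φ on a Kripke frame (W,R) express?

This is the CD axiom.
It corresponds to partial functionality: ∀x ∀y ∀z (Rxy ∧ Rxz → y = z).

partial functionality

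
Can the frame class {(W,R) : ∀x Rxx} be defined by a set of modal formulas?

Yes — defined by □q → q

The condition is reflexivity. A defining modal formula is □q → q.
Suppose □q→q is valid. At any x set V(q)={w : Rxw}. Then □q holds at x, so q holds at x, i.e. Rxx.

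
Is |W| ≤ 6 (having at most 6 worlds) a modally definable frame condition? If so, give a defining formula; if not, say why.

Not modally definable

Modal frame validity is preserved under disjoint unions.
Any modal formula valid on each of 7 disjoint one-world frames is valid on their disjoint union (validity is preserved under disjoint unions). Each one-world frame has |W|=1≤6, but the union has |W|=7.
So no modal formula (or set of formulas) defines exactly the |W|≤6 frames.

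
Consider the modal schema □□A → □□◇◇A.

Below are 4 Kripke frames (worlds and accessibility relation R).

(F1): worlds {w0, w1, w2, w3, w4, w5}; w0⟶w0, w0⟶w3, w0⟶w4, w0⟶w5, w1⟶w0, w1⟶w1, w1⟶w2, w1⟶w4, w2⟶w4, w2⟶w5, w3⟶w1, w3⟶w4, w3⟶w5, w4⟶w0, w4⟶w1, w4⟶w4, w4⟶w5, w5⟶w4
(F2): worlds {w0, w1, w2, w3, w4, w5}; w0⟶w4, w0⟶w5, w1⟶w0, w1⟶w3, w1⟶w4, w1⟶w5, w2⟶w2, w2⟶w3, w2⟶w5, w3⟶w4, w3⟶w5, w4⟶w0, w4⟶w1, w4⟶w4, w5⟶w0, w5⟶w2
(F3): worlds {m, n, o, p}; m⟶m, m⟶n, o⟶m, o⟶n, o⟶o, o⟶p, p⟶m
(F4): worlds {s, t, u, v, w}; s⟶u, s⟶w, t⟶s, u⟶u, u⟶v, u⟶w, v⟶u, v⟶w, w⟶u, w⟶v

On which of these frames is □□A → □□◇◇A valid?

(F1), (F2), (F4)

The schema corresponds to a generalized confluence (Geach) condition: ∀x ∀z (xR²z → ∃w (xR²w ∧ zR²w)).
(F1): holds.
(F2): holds.
(F3): fails — mR²n but no w with mR²w and nR²w.
(F4): holds.
Valid on: (F1), (F2), (F4).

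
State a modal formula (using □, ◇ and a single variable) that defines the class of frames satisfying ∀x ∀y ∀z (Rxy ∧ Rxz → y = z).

A defining formula is ◇q → □q (the CD axiom).
Suppose ◇q→□q is valid. Take Rxy, Rxz and set V(q)={y}. Then ◇q at x, so □q at x, so q at z, i.e. z=y.

◇q → □q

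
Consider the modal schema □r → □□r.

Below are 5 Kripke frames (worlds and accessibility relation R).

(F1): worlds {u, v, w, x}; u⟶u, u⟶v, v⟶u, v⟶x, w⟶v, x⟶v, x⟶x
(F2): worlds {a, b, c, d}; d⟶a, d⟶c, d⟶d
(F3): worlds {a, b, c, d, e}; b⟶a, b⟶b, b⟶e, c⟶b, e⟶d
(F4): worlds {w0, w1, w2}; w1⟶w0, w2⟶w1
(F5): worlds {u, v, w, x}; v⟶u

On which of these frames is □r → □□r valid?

The schema corresponds to transitivity: ∀x ∀y ∀z (Rxy ∧ Ryz → Rxz).
(F1): fails — Ruv and Rvx but not Rux.
(F2): holds.
(F3): fails — Rcb and Rba but not Rca.
(F4): fails — Rw2w1 and Rw1w0 but not Rw2w0.
(F5): holds.

(F2), (F5)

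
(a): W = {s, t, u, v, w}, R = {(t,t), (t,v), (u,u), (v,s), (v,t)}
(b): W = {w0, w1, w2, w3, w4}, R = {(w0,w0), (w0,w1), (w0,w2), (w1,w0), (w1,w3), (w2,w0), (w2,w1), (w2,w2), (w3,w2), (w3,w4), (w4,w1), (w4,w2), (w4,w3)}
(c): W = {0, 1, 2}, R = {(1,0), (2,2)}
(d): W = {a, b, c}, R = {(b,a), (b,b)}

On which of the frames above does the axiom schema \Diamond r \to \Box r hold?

(c)

The schema corresponds to partial functionality: \forall x \forall y \forall z (Rxy \wedge Rxz \to y = z).
(a): fails — t sees both t and v.
(b): fails — w0 sees both w0 and w1.
(c): condition met.
(d): fails — b sees both a and b.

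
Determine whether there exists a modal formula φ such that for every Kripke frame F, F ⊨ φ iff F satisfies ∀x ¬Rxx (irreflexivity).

If a class were modally definable it would be closed under surjective bounded morphisms (Goldblatt–Thomason).
The 2-cycle (worlds w0,w1 with w0→w1→w0) is irreflexive, and the map sending every world to a single reflexive point • is a surjective bounded morphism (forth: every edge maps to (•,•); back: every world has a successor). So any modal formula valid on the 2-cycle is also valid on the reflexive point, which is not irreflexive.
Hence irreflexivity is not modally definable.

Not definable by any modal formula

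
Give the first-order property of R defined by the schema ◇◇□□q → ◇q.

This is a Sahlqvist (Geach-type) schema ◇^2□^2q → □^0◇^1q.
Minimal-valuation argument: fix x; take any y with xR^2y and any z with xR^0z. Set V(q) to the set of worlds R-reachable from y in exactly 2 steps. Then □^2q holds at y, so the antecedent holds at x; validity forces ◇^1q at z, giving a w with zR^1w and yR^2w.
First-order correspondent: ∀x ∀y (xR²y → ∃w (yR²w ∧ xRw)).

∀x ∀y (xR²y → ∃w (yR²w ∧ xRw))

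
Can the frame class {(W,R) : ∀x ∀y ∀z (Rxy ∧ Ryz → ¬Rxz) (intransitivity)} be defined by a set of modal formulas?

Modal frame validity is preserved under surjective bounded morphisms.
The 3-cycle (worlds s,t,u with s→t→u→s) is intransitive. Mapping every world to a single reflexive point • is a surjective bounded morphism; the reflexive point is not intransitive (R••∧R•• but R••).
So no modal formula (or set of formulas) defines exactly the intransitive frames.

Not modally definable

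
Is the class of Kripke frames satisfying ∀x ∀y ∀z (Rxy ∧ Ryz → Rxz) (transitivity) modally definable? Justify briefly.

Yes: it is transitivity, defined by the 4 schema □q → □□q.
Suppose □q→□□q is valid. Take Rxy, Ryz and set V(q)={w : Rxw}. Then □q at x, so □□q at x, so □q at y, so q at z, i.e. Rxz.

Yes — defined by □q → □□q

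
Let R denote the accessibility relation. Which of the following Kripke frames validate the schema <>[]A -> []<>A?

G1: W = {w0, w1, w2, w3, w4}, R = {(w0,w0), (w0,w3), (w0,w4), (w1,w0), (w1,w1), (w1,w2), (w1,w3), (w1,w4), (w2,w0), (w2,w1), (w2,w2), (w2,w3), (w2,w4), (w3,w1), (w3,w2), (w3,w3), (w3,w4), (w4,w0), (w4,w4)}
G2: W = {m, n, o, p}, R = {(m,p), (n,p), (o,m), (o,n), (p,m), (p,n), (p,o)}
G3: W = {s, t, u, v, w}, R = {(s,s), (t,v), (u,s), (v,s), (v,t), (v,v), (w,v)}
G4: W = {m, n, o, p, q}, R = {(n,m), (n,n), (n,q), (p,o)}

G1

The schema corresponds to convergence: forall x forall y forall z (Rxy & Rxz -> exists w (Ryw & Rzw)).
G1: satisfies the condition.
G2: fails — Rpm and Rpo but m and o have no common successor.
G3: fails — Rvt and Rvs but t and s have no common successor.
G4: fails — Rnn and Rnm but n and m have no common successor.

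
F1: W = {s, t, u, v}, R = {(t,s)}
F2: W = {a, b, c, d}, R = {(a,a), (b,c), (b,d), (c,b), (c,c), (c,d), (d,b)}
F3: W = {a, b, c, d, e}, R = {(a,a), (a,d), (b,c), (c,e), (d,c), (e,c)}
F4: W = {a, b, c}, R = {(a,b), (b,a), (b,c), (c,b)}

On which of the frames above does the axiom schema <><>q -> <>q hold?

F1

Frame correspondent (Sahlqvist): forall x forall y forall z (Rxy & Ryz -> Rxz) — i.e. transitivity.
F1: holds.
F2: fails — Rbc and Rcb but not Rbb.
F3: fails — Rbc and Rce but not Rbe.
F4: fails — Rab and Rba but not Raa.
Valid on: F1.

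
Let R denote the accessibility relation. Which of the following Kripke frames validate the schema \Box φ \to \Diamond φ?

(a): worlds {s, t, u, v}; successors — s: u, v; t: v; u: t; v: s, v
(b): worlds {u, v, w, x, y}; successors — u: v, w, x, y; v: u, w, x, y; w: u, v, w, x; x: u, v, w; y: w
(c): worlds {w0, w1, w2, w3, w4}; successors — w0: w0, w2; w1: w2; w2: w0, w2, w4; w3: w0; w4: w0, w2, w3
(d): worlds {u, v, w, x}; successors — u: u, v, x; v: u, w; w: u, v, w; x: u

This is the axiom for seriality; its first-order frame correspondent is \forall x \exists y Rxy.
(a): satisfies the condition.
(b): satisfies the condition.
(c): satisfies the condition.
(d): satisfies the condition.
Valid on: (a), (b), (c), (d).

(a), (b), (c), (d)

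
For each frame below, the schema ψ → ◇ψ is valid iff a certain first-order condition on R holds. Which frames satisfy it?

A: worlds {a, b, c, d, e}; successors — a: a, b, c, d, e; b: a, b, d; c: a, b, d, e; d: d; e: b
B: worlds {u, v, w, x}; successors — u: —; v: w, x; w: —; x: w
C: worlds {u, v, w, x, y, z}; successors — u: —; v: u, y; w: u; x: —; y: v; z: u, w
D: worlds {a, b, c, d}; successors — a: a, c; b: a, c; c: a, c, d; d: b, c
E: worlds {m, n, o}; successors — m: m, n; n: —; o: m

none

Frame correspondent (Sahlqvist): ∀x Rxx — i.e. reflexivity.
A: fails — world c does not see itself.
B: fails — world u does not see itself.
C: fails — world u does not see itself.
D: fails — world b does not see itself.
E: fails — world n does not see itself.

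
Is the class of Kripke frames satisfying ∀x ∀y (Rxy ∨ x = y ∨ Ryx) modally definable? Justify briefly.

Modal frame validity is preserved under disjoint unions.
Take 3 disjoint single-world reflexive frames: each is trivially connected, but their disjoint union has 3 worlds with no edge between distinct components, so it is not connected.
Hence connectedness of R is not modally definable.

Not definable by any modal formula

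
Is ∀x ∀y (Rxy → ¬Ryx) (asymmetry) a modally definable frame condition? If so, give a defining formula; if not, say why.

Not definable by any modal formula

Modal frame validity is preserved under surjective bounded morphisms.
The 5-cycle (worlds w0,w1,w2,w3,w4 with w0→w1→w2→w3→w4→w0) is asymmetric. Mapping every world to a single reflexive point • is a surjective bounded morphism, and the reflexive point is not asymmetric (R•• but asymmetry requires ¬R••).
Hence asymmetry is not modally definable.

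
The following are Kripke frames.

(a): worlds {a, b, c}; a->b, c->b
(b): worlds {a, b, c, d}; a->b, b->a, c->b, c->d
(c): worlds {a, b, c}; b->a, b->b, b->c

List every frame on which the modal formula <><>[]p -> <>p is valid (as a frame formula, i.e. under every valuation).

The schema corresponds to a generalized confluence (Geach) condition: forall x forall y (x R^2 y -> exists w (yRw & xRw)).
(a): holds.
(b): holds.
(c): fails — bR²a but no w with aRw and bRw.

(a), (b)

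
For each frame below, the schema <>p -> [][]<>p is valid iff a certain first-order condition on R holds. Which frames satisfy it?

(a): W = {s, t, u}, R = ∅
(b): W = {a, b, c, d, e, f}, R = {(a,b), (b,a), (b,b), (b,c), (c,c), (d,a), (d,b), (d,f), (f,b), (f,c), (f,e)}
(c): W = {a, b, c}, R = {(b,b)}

(a), (c)

Frame correspondent (Sahlqvist): forall x forall y forall z ((xRy & x R^2 z) -> exists w (y = w & zRw)) — i.e. a generalized confluence (Geach) condition.
(a): ✓.
(b): fails — aRb, aR²c but no w with b=w and cRw.
(c): ✓.
Valid on: (a), (c).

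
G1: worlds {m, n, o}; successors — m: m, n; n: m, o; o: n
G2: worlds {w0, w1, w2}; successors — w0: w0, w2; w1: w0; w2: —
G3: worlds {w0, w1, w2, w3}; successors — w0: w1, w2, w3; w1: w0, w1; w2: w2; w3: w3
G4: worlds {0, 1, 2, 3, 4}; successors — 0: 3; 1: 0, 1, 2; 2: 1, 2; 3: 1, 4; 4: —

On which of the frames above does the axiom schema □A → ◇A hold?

G1, G3

This is the axiom for seriality; its first-order frame correspondent is ∀x ∃y Rxy.
G1: satisfies the condition.
G2: fails — world w2 has no successor.
G3: satisfies the condition.
G4: fails — world 4 has no successor.
Valid on: G1, G3.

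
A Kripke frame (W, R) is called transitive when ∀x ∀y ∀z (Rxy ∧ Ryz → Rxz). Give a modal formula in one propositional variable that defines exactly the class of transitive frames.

□q → □□q

A defining formula is □q → □□q (the 4 axiom).
Suppose □q→□□q is valid. Take Rxy, Ryz and set V(q)={w : Rxw}. Then □q at x, so □□q at x, so □q at y, so q at z, i.e. Rxz.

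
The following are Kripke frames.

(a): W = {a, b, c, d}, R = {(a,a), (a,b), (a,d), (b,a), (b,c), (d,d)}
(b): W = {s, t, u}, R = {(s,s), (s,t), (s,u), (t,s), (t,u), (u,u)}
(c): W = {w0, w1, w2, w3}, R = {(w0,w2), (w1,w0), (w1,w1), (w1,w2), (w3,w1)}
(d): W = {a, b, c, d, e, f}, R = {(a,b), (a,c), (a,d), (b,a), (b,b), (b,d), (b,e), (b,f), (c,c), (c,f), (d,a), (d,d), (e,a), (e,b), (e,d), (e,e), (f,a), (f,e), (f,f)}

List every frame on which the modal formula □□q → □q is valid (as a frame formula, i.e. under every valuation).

Frame correspondent (Sahlqvist): ∀x ∀y (Rxy → ∃z (Rxz ∧ Rzy)) — i.e. density.
(a): fails — Rbc but no z with Rbz and Rzc.
(b): condition met.
(c): fails — Rw0w2 but no z with Rw0z and Rzw2.
(d): condition met.
Valid on: (b), (d).

(b), (d)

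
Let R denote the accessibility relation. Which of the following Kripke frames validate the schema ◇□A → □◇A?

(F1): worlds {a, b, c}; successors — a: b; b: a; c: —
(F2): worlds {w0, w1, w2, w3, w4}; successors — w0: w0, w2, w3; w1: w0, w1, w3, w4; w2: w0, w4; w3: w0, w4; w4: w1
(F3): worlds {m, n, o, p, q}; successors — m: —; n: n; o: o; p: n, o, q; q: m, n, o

(F1)

The schema corresponds to convergence: ∀x ∀y ∀z (Rxy ∧ Rxz → ∃w (Ryw ∧ Rzw)).
(F1): condition met.
(F2): fails — Rw1w0 and Rw1w4 but w0 and w4 have no common successor.
(F3): fails — Rpn and Rpo but n and o have no common successor.
Valid on: (F1).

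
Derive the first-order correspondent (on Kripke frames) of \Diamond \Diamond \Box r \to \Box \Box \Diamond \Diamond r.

\forall x \forall y \forall z ((x R^2 y \wedge x R^2 z) \to \exists w (yRw \wedge z R^2 w))

This is a Sahlqvist (Geach-type) schema ◇^2□^1r → □^2◇^2r.
First-order correspondent: \forall x \forall y \forall z ((x R^2 y \wedge x R^2 z) \to \exists w (yRw \wedge z R^2 w)).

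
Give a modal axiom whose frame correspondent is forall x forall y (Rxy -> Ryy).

□(□p → p)

A defining formula is □(□p → p) (the T□ axiom).
Suppose □(□p→p) is valid. Take Rxy and set V(p)={w : Ryw}. Then at y, □p holds; since □(□p→p) at x, □p→p at y, so p at y, i.e. Ryy.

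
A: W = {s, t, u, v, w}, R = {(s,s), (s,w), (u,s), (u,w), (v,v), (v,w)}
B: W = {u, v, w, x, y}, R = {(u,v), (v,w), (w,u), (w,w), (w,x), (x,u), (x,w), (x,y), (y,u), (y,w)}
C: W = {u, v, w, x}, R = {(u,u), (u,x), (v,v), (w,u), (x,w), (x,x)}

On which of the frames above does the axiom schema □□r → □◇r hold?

Frame correspondent (Sahlqvist): ∀x ∀z (xRz → ∃w (xR²w ∧ zRw)) — i.e. a generalized confluence (Geach) condition.
A: fails — sRw but no w* with sR²w* and wRw*.
B: ✓.
C: ✓.
Valid on: B, C.

B, C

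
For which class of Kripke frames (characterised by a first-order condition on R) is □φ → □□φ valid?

Suppose □φ→□□φ is valid. Take Rxy, Ryz and set V(φ)={w : Rxw}. Then □φ at x, so □□φ at x, so □φ at y, so φ at z, i.e. Rxz.
Conversely, any frame satisfying ∀x ∀y ∀z (Rxy ∧ Ryz → Rxz) validates the schema.
So the correspondent is transitivity.

transitivity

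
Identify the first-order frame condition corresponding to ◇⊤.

◇⊤ holds at w iff w has a successor, so frame-validity of ◇⊤ is exactly seriality. Equivalently via □ψ → ◇ψ:
Suppose □ψ→◇ψ is valid. At any x set V(ψ)=W. Then □ψ at x, so ◇ψ at x, so x has a successor.

seriality: ∀x ∃y Rxy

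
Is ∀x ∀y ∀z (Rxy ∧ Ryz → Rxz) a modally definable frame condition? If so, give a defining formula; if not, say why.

Yes, by □p → □□p

Yes: it is transitivity, defined by the 4 schema □p → □□p.
Suppose □p→□□p is valid. Take Rxy, Ryz and set V(p)={w : Rxw}. Then □p at x, so □□p at x, so □p at y, so p at z, i.e. Rxz.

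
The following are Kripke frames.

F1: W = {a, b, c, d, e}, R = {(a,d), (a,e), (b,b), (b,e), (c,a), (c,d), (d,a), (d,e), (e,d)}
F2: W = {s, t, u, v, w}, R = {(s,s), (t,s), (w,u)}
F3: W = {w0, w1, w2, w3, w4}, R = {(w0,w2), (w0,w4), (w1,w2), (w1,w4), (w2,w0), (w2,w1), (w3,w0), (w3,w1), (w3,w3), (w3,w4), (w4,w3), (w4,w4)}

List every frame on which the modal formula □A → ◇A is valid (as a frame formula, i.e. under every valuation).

The schema corresponds to seriality: ∀x ∃y Rxy.
F1: holds.
F2: fails — world u has no successor.
F3: holds.
Valid on: F1, F3.

F1, F3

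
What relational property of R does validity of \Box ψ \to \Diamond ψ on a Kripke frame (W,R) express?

Seriality

Suppose □ψ→◇ψ is valid. At any x set V(ψ)=W. Then □ψ at x, so ◇ψ at x, so x has a successor.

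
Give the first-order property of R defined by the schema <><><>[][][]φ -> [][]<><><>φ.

This is a Sahlqvist (Geach-type) schema ◇^3□^3φ → □^2◇^3φ.
Minimal-valuation argument: fix x; take any y with xR^3y and any z with xR^2z. Set V(φ) to the set of worlds R-reachable from y in exactly 3 steps. Then □^3φ holds at y, so the antecedent holds at x; validity forces ◇^3φ at z, giving a w with zR^3w and yR^3w.
First-order correspondent: forall x forall y forall z ((x R^3 y & x R^2 z) -> exists w (y R^3 w & z R^3 w)).

forall x forall y forall z ((x R^3 y & x R^2 z) -> exists w (y R^3 w & z R^3 w))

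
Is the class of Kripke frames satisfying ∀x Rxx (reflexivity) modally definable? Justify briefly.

Yes, by □r → r

The condition is reflexivity. A defining modal formula is □r → r.
Suppose □r→r is valid. At any x set V(r)={w : Rxw}. Then □r holds at x, so r holds at x, i.e. Rxx.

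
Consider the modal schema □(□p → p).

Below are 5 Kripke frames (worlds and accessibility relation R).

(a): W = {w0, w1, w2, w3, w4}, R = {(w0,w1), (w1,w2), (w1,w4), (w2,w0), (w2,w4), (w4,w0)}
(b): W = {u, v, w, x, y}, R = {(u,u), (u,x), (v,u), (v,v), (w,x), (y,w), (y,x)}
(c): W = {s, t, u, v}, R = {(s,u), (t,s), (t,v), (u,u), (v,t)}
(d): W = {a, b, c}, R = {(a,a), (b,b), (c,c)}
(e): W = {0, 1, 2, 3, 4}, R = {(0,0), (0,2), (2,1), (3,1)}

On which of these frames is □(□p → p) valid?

The schema corresponds to shift-reflexivity: ∀x ∀y (Rxy → Ryy).
(a): fails — Rw1w2 but not Rw2w2.
(b): fails — Ryx but not Rxx.
(c): fails — Rtv but not Rvv.
(d): holds.
(e): fails — R21 but not R11.

(d)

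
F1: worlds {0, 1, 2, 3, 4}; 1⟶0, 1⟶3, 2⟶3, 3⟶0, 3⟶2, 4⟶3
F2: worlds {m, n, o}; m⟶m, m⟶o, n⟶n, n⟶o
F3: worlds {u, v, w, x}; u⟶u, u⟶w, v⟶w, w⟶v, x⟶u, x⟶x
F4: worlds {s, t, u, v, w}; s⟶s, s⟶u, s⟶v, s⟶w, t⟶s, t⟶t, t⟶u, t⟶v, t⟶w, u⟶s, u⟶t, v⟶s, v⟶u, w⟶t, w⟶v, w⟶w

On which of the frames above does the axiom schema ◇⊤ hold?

The schema corresponds to seriality: ∀x ∃y Rxy.
F1: fails — world 0 has no successor.
F2: fails — world o has no successor.
F3: ✓.
F4: ✓.

F3, F4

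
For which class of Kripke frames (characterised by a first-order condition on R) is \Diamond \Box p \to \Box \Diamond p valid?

This is the .2 axiom.
Its frame correspondent is convergence — \forall x \forall y \forall z (Rxy \wedge Rxz \to \exists w (Ryw \wedge Rzw)).

Convergence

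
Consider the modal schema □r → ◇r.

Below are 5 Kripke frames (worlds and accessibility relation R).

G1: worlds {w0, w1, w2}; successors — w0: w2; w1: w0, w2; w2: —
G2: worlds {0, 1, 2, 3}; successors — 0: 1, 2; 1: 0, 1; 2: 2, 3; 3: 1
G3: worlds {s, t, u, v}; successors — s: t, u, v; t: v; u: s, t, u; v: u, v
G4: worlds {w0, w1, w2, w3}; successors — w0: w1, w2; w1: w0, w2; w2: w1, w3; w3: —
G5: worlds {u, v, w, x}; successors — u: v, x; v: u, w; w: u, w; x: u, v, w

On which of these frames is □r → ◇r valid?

The schema corresponds to seriality: ∀x ∃y Rxy.
G1: fails — world w2 has no successor.
G2: ✓.
G3: ✓.
G4: fails — world w3 has no successor.
G5: ✓.
Valid on: G2, G3, G5.

G2, G3, G5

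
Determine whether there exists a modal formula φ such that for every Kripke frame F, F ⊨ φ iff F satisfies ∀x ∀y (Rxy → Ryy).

Yes: it is shift-reflexivity, defined by the T□ schema □(□q → q).

Yes — defined by □(□q → q)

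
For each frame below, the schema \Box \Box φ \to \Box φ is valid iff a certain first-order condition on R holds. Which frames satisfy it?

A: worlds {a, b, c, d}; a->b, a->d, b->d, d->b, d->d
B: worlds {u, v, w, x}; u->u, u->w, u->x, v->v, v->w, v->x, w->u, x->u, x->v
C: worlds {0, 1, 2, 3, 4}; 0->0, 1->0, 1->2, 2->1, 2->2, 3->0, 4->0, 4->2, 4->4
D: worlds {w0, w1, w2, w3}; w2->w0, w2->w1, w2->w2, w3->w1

This is the axiom for density; its first-order frame correspondent is \forall x \forall y (Rxy \to \exists z (Rxz \wedge Rzy)).
A: condition met.
B: condition met.
C: condition met.
D: fails — Rw3w1 but no z with Rw3z and Rzw1.
Valid on: A, B, C.

A, B, C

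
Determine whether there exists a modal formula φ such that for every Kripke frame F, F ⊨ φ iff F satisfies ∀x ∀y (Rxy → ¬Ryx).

Not modally definable

If a class were modally definable it would be closed under surjective bounded morphisms (Goldblatt–Thomason).
The 4-cycle (worlds 0,1,2,3 with 0→1→2→3→0) is asymmetric. Mapping every world to a single reflexive point • is a surjective bounded morphism, and the reflexive point is not asymmetric (R•• but asymmetry requires ¬R••).
So no modal formula (or set of formulas) defines exactly the asymmetric frames.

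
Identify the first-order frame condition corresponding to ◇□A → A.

symmetry: ∀x ∀y (Rxy → Ryx)

This is frame-equivalent to A → □◇A (substitute ¬A for A and contrapose).
Suppose A→□◇A is valid. Take Rxy and set V(A)={x}. Then A at x, so □◇A at x, so ◇A at y, so some z with Ryz has A; z=x, i.e. Ryx.
Conversely, any frame satisfying ∀x ∀y (Rxy → Ryx) validates the schema.
So the correspondent is symmetry.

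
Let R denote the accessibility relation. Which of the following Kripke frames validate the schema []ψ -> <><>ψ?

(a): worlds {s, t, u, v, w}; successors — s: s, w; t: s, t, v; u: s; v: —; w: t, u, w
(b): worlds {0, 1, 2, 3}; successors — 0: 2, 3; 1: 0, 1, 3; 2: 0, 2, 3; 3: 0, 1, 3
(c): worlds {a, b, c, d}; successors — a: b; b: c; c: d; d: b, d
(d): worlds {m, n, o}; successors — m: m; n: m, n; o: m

(b), (d)

The schema corresponds to a generalized confluence (Geach) condition: forall x exists w (xRw & x R^2 w).
(a): fails — at v but no w* with vRw* and vR²w*.
(b): condition met.
(c): fails — at a but no w with aRw and aR²w.
(d): condition met.
Valid on: (b), (d).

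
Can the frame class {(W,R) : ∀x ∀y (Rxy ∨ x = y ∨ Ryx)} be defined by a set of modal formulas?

Not modally definable

If a class were modally definable it would be closed under disjoint unions (Goldblatt–Thomason).
Take 2 disjoint single-world reflexive frames: each is trivially connected, but their disjoint union has 2 worlds with no edge between distinct components, so it is not connected.
So the class is not modally definable.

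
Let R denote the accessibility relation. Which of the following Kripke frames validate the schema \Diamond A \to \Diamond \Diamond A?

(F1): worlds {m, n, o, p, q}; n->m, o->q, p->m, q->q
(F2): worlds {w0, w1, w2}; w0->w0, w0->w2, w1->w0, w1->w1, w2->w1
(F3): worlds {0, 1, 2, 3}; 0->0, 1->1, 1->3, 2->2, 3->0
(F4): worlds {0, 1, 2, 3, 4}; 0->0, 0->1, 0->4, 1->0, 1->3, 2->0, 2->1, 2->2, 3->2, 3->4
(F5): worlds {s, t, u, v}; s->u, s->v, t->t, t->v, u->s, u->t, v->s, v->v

(F2), (F3)

This is the axiom for a generalized confluence (Geach) condition; its first-order frame correspondent is \forall x \forall y (xRy \to \exists w (y = w \wedge x R^2 w)).
(F1): fails — nRm but no w with m=w and nR²w.
(F2): ✓.
(F3): ✓.
(F4): fails — 1R3 but no w with 3=w and 1R²w.
(F5): fails — sRu but no w with u=w and sR²w.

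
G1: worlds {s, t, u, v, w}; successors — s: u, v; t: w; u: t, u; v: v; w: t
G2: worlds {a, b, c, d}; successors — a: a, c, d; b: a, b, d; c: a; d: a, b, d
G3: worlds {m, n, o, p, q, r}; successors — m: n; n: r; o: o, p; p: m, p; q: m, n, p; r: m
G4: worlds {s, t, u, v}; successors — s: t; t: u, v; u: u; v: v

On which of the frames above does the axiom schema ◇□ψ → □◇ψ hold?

G2

The schema corresponds to convergence: ∀x ∀y ∀z (Rxy ∧ Rxz → ∃w (Ryw ∧ Rzw)).
G1: fails — Rsv and Rsu but v and u have no common successor.
G2: holds.
G3: fails — Rpm and Rpp but m and p have no common successor.
G4: fails — Rtv and Rtu but v and u have no common successor.
Valid on: G2.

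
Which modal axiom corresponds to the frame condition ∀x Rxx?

The condition is reflexivity. The T schema □r → r defines it.
Suppose □r→r is valid. At any x set V(r)={w : Rxw}. Then □r holds at x, so r holds at x, i.e. Rxx.

□r → r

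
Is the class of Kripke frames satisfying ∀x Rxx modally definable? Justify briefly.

Yes — defined by □q → q

The condition is reflexivity. A defining modal formula is □q → q.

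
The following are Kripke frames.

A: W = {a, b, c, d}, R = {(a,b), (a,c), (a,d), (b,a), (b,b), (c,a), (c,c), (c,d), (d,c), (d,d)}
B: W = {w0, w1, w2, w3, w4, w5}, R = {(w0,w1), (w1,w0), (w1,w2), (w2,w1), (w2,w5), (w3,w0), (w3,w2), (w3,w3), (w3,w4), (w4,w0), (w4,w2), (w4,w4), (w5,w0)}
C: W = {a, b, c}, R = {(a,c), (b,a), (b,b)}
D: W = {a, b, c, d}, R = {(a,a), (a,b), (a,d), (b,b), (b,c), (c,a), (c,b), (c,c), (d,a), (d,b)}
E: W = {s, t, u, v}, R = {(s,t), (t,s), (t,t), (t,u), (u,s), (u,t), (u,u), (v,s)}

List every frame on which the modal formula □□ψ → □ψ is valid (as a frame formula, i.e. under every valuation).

A, D

This is the axiom for density; its first-order frame correspondent is ∀x ∀y (Rxy → ∃z (Rxz ∧ Rzy)).
A: condition met.
B: fails — Rw1w2 but no z with Rw1z and Rzw2.
C: fails — Rac but no z with Raz and Rzc.
D: condition met.
E: fails — Rvs but no z with Rvz and Rzs.
Valid on: A, D.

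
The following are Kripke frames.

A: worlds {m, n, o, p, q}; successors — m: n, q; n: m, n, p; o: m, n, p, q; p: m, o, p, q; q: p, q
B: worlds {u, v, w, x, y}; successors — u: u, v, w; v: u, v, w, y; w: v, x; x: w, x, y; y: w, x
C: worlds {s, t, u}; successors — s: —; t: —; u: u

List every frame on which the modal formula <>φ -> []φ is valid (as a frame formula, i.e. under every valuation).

C

Frame correspondent (Sahlqvist): forall x forall y forall z (Rxy & Rxz -> y = z) — i.e. partial functionality.
A: fails — m sees both n and q.
B: fails — u sees both u and v.
C: ✓.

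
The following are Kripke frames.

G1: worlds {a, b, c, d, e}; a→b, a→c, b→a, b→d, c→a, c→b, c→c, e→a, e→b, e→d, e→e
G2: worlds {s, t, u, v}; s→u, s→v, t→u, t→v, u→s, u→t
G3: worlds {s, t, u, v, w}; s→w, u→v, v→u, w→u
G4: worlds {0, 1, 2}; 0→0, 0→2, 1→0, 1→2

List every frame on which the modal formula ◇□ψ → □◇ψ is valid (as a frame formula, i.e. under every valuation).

G3

The schema corresponds to convergence: ∀x ∀y ∀z (Rxy ∧ Rxz → ∃w (Ryw ∧ Rzw)).
G1: fails — Rba and Rbd but a and d have no common successor.
G2: fails — Rsv and Rsv but v and v have no common successor.
G3: satisfies the condition.
G4: fails — R00 and R02 but 0 and 2 have no common successor.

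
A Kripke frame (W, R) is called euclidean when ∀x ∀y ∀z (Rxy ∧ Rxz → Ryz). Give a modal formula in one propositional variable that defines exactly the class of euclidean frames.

◇r → □◇r

This is the Euclidean property; the standard corresponding axiom is 5: ◇r → □◇r.
Suppose ◇r→□◇r is valid. Take Rxy, Rxz and set V(r)={y}. Then ◇r at x, so □◇r at x, so ◇r at z, so some w with Rzw has r; w=y, i.e. Rzy. By symmetry of the argument, Ryz.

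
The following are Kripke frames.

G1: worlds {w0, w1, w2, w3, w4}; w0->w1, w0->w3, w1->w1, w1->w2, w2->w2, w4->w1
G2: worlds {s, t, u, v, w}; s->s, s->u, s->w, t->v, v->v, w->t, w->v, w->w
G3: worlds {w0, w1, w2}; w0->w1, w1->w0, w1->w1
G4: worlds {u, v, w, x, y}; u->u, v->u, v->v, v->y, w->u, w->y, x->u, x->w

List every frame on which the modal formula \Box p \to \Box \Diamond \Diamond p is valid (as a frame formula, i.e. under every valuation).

G3

The schema corresponds to a generalized confluence (Geach) condition: \forall x \forall z (xRz \to \exists w (xRw \wedge z R^2 w)).
G1: fails — w0Rw3 but no w with w0Rw and w3R²w.
G2: fails — sRu but no w* with sRw* and uR²w*.
G3: ✓.
G4: fails — vRy but no t with vRt and yR²t.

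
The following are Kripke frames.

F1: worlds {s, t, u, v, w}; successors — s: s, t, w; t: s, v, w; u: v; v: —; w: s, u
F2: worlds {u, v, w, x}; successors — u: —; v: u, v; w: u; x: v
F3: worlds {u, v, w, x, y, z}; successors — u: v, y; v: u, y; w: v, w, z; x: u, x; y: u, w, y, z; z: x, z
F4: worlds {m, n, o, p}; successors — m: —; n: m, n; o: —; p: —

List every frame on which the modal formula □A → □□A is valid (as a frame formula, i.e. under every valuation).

The schema corresponds to transitivity: ∀x ∀y ∀z (Rxy ∧ Ryz → Rxz).
F1: fails — Rwu and Ruv but not Rwv.
F2: fails — Rxv and Rvu but not Rxu.
F3: fails — Ruv and Rvu but not Ruu.
F4: ✓.

F4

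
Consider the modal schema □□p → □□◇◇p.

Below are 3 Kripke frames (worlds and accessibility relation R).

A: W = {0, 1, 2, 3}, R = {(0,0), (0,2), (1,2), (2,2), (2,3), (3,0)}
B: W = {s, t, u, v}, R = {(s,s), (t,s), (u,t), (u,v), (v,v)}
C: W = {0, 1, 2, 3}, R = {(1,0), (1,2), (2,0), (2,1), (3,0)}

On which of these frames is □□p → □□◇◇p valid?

A, B

This is the axiom for a generalized confluence (Geach) condition; its first-order frame correspondent is ∀x ∀z (xR²z → ∃w (xR²w ∧ zR²w)).
A: condition met.
B: condition met.
C: fails — 1R²0 but no w with 1R²w and 0R²w.
Valid on: A, B.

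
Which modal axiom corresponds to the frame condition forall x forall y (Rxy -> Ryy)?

A defining formula is □(□s → s) (the T□ axiom).
Suppose □(□s→s) is valid. Take Rxy and set V(s)={w : Ryw}. Then at y, □s holds; since □(□s→s) at x, □s→s at y, so s at y, i.e. Ryy.

□(□s → s)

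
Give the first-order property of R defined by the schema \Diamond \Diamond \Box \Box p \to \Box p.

This is a Sahlqvist (Geach-type) schema ◇^2□^2p → □^1◇^0p.
First-order correspondent: \forall x \forall y \forall z ((x R^2 y \wedge xRz) \to \exists w (y R^2 w \wedge z = w)).

\forall x \forall y \forall z ((x R^2 y \wedge xRz) \to \exists w (y R^2 w \wedge z = w))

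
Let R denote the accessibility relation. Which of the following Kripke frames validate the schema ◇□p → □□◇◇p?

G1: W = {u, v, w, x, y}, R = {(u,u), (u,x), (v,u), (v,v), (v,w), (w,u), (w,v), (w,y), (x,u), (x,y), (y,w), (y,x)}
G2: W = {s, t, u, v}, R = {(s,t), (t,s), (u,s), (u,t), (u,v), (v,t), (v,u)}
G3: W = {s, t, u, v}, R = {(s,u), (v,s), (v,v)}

This is the axiom for a generalized confluence (Geach) condition; its first-order frame correspondent is ∀x ∀y ∀z ((xRy ∧ xR²z) → ∃w (yRw ∧ zR²w)).
G1: satisfies the condition.
G2: fails — uRs, uR²s but no w with sRw and sR²w.
G3: fails — vRs, vR²s but no w with sRw and sR²w.

G1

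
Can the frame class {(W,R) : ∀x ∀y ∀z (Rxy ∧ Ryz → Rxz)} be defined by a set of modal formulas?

Definable; □p → □□p defines it

Yes: it is transitivity, defined by the 4 schema □p → □□p.
Suppose □p→□□p is valid. Take Rxy, Ryz and set V(p)={w : Rxw}. Then □p at x, so □□p at x, so □p at y, so p at z, i.e. Rxz.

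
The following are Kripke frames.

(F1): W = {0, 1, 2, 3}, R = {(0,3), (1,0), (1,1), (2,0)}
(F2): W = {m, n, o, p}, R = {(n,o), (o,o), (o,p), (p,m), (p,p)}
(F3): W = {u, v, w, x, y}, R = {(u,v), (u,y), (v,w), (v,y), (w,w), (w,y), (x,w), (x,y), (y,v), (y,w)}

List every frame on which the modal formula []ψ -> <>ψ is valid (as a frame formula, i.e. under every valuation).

This is the axiom for seriality; its first-order frame correspondent is forall x exists y Rxy.
(F1): fails — world 3 has no successor.
(F2): fails — world m has no successor.
(F3): holds.
Valid on: (F3).

(F3)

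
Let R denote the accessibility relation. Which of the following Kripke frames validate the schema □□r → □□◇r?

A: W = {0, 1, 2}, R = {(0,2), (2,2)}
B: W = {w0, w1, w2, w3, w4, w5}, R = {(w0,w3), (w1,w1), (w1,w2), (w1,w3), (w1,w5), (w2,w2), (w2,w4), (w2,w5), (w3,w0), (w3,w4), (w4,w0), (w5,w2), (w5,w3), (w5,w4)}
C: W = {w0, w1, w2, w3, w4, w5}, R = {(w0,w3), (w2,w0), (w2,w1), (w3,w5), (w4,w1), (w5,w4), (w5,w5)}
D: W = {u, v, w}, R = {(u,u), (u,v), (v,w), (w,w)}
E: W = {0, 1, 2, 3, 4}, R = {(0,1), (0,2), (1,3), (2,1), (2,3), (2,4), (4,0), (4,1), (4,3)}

This is the axiom for a generalized confluence (Geach) condition; its first-order frame correspondent is ∀x ∀z (xR²z → ∃w (xR²w ∧ zRw)).
A: holds.
B: fails — w0R²w0 but no w with w0R²w and w0Rw.
C: fails — w2R²w3 but no w with w2R²w and w3Rw.
D: holds.
E: fails — 0R²3 but no w with 0R²w and 3Rw.

A, D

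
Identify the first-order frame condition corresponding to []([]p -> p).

Shift-reflexivity

Suppose □(□p→p) is valid. Take Rxy and set V(p)={w : Ryw}. Then at y, □p holds; since □(□p→p) at x, □p→p at y, so p at y, i.e. Ryy.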